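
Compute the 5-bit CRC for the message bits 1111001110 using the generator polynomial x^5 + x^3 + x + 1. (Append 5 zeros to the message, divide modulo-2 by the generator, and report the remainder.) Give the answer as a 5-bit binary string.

Append 5 zeros: 111100111000000. Divide by 101011 (XOR where the leading bit is 1):
  pos 0: 111100 XOR 101011 = 010111
  pos 1: 101111 XOR 101011 = 000100
  pos 4: 100110 XOR 101011 = 001101
  pos 6: 110100 XOR 101011 = 011111
  pos 7: 111110 XOR 101011 = 010101
  pos 8: 101010 XOR 101011 = 000001
Remainder (last 5 bits) = 00010. This is the CRC / FCS.

00010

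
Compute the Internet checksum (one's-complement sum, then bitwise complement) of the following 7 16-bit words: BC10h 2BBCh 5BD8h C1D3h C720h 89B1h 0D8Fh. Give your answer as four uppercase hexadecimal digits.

9C25

One's-complement addition (fold any carry out of bit 15 back into bit 0):
  0xBC10 + 0x2BBC = 0x0E7CC
  0xE7CC + 0x5BD8 = 0x143A4 → wrap carry → 0x43A5
  0x43A5 + 0xC1D3 = 0x10578 → wrap carry → 0x0579
  0x0579 + 0xC720 = 0x0CC99
  0xCC99 + 0x89B1 = 0x1564A → wrap carry → 0x564B
  0x564B + 0x0D8F = 0x063DA
One's-complement sum = 0x63DA.
Checksum = ~0x63DA & 0xFFFF = 0x9C25.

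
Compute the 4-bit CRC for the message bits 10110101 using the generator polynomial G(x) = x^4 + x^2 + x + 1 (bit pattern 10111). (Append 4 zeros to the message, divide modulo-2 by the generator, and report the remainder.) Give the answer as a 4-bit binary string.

Append 4 zeros: 101101010000. Divide by 10111 (XOR where the leading bit is 1):
  pos 0: 10110 XOR 10111 = 00001
  pos 4: 11010 XOR 10111 = 01101
  pos 5: 11010 XOR 10111 = 01101
  pos 6: 11010 XOR 10111 = 01101
  pos 7: 11010 XOR 10111 = 01101
Remainder (last 4 bits) = 1101. This is the CRC / FCS.

1101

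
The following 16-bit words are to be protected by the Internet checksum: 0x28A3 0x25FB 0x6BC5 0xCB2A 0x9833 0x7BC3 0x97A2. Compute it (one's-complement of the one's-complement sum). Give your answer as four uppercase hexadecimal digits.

CED7

One's-complement addition (fold any carry out of bit 15 back into bit 0):
  0x28A3 + 0x25FB = 0x04E9E
  0x4E9E + 0x6BC5 = 0x0BA63
  0xBA63 + 0xCB2A = 0x1858D → wrap carry → 0x858E
  0x858E + 0x9833 = 0x11DC1 → wrap carry → 0x1DC2
  0x1DC2 + 0x7BC3 = 0x09985
  0x9985 + 0x97A2 = 0x13127 → wrap carry → 0x3128
One's-complement sum = 0x3128.
Checksum = ~0x3128 & 0xFFFF = 0xCED7.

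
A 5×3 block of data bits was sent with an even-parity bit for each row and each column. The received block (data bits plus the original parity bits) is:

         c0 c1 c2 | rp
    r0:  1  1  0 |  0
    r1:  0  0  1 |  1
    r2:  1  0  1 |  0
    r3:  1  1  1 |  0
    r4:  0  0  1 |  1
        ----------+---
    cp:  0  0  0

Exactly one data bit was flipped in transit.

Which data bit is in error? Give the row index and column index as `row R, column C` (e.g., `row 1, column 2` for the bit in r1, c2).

row 3, column 0

Recompute each row's even parity and compare to rp:
  r0: data parity 0, sent rp 0 → ok
  r1: data parity 1, sent rp 1 → ok
  r2: data parity 0, sent rp 0 → ok
  r3: data parity 1, sent rp 0 → mismatch
  r4: data parity 1, sent rp 1 → ok
Recompute each column's even parity and compare to cp:
  c0: data parity 1, sent cp 0 → mismatch
  c1: data parity 0, sent cp 0 → ok
  c2: data parity 0, sent cp 0 → ok
Exactly one row (r3) and one column (c0) fail → the flipped bit is at their intersection.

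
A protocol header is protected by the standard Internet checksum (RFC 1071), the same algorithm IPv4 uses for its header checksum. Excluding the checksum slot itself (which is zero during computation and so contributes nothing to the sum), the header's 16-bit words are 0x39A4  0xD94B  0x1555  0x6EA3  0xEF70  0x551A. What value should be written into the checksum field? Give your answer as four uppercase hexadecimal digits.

One's-complement addition (fold any carry out of bit 15 back into bit 0):
  0x39A4 + 0xD94B = 0x112EF → wrap carry → 0x12F0
  0x12F0 + 0x1555 = 0x02845
  0x2845 + 0x6EA3 = 0x096E8
  0x96E8 + 0xEF70 = 0x18658 → wrap carry → 0x8659
  0x8659 + 0x551A = 0x0DB73
One's-complement sum = 0xDB73.
Checksum = ~0xDB73 & 0xFFFF = 0x248C.

248C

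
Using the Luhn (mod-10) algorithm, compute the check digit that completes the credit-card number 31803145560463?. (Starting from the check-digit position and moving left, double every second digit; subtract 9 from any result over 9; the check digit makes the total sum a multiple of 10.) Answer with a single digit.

Partial digits right→left: 3 6 4 0 6 5 5 4 1 3 0 8 1 3
Double every second digit counting from the check-digit position (so the 1st, 3rd, 5th, ... of the partial from the right).
  doubled (with −9 where >9): 6 8 3 1 2 0 2 → sum 22
  kept as-is: 6 0 5 4 3 8 3 → sum 29
Total = 22 + 29 = 51.
Check digit = (10 − (51 mod 10)) mod 10 = 9.

9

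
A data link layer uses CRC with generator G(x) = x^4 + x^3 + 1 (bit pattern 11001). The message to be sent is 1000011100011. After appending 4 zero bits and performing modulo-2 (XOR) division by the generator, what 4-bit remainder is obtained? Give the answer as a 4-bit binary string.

0010

Append 4 zeros: 10000111000110000. Divide by 11001 (XOR where the leading bit is 1):
  pos 0: 10000 XOR 11001 = 01001
  pos 1: 10011 XOR 11001 = 01010
  pos 2: 10101 XOR 11001 = 01100
  pos 3: 11001 XOR 11001 = 00000
  pos 11: 11000 XOR 11001 = 00001
Remainder (last 4 bits) = 0010. This is the CRC / FCS.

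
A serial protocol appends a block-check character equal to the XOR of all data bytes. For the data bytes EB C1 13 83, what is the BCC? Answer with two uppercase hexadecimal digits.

XOR the bytes together:
  start with 0xEB
  0xEB ⊕ 0xC1 = 0x2A
  0x2A ⊕ 0x13 = 0x39
  0x39 ⊕ 0x83 = 0xBA

BA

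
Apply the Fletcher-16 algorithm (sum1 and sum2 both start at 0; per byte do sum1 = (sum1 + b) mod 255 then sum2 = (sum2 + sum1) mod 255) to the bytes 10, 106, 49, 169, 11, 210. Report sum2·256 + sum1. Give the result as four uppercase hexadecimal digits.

FA2D

Running sums (mod 255):
  after byte 0 (10): sum1=10, sum2=10
  after byte 1 (106): sum1=116, sum2=126
  after byte 2 (49): sum1=165, sum2=36
  after byte 3 (169): sum1=79, sum2=115
  after byte 4 (11): sum1=90, sum2=205
  after byte 5 (210): sum1=45, sum2=250
Checksum = sum2·256 + sum1 = 250·256 + 45 = 64045 = 0xFA2D.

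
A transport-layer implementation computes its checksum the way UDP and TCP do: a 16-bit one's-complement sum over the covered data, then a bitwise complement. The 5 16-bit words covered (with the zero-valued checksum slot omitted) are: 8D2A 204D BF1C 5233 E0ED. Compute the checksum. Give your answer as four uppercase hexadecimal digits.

604A

One's-complement addition (fold any carry out of bit 15 back into bit 0):
  0x8D2A + 0x204D = 0x0AD77
  0xAD77 + 0xBF1C = 0x16C93 → wrap carry → 0x6C94
  0x6C94 + 0x5233 = 0x0BEC7
  0xBEC7 + 0xE0ED = 0x19FB4 → wrap carry → 0x9FB5
One's-complement sum = 0x9FB5.
Checksum = ~0x9FB5 & 0xFFFF = 0x604A.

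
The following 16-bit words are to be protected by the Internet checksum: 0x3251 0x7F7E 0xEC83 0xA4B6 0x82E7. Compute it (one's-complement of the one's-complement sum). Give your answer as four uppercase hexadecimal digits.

3A0E

One's-complement addition (fold any carry out of bit 15 back into bit 0):
  0x3251 + 0x7F7E = 0x0B1CF
  0xB1CF + 0xEC83 = 0x19E52 → wrap carry → 0x9E53
  0x9E53 + 0xA4B6 = 0x14309 → wrap carry → 0x430A
  0x430A + 0x82E7 = 0x0C5F1
One's-complement sum = 0xC5F1.
Checksum = ~0xC5F1 & 0xFFFF = 0x3A0E.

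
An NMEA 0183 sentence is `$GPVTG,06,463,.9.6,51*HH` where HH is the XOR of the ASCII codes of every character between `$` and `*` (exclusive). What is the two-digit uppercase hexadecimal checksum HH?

XOR the ASCII codes of the payload characters:
  'G' = 0x47 → acc = 0x47
  'P' = 0x50 → acc = 0x17
  'V' = 0x56 → acc = 0x41
  'T' = 0x54 → acc = 0x15
  'G' = 0x47 → acc = 0x52
  ',' = 0x2C → acc = 0x7E
  '0' = 0x30 → acc = 0x4E
  '6' = 0x36 → acc = 0x78
  ',' = 0x2C → acc = 0x54
  '4' = 0x34 → acc = 0x60
  '6' = 0x36 → acc = 0x56
  '3' = 0x33 → acc = 0x65
  ',' = 0x2C → acc = 0x49
  '.' = 0x2E → acc = 0x67
  '9' = 0x39 → acc = 0x5E
  '.' = 0x2E → acc = 0x70
  '6' = 0x36 → acc = 0x46
  ',' = 0x2C → acc = 0x6A
  '5' = 0x35 → acc = 0x5F
  '1' = 0x31 → acc = 0x6E
Checksum = 0x6E.

6E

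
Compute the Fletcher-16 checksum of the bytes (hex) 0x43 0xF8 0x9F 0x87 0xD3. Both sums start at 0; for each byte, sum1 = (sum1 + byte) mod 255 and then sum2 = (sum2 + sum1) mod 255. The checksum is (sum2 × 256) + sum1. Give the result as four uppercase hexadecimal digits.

Running sums (mod 255):
  after byte 0 (0x43): sum1=67, sum2=67
  after byte 1 (0xF8): sum1=60, sum2=127
  after byte 2 (0x9F): sum1=219, sum2=91
  after byte 3 (0x87): sum1=99, sum2=190
  after byte 4 (0xD3): sum1=55, sum2=245
Checksum = sum2·256 + sum1 = 245·256 + 55 = 62775 = 0xF537.

F537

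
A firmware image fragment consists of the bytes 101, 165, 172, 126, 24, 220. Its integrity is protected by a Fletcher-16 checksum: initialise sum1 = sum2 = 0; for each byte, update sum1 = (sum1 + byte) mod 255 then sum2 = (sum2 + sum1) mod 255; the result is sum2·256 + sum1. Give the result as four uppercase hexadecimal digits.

Running sums (mod 255):
  after byte 0 (101): sum1=101, sum2=101
  after byte 1 (165): sum1=11, sum2=112
  after byte 2 (172): sum1=183, sum2=40
  after byte 3 (126): sum1=54, sum2=94
  after byte 4 (24): sum1=78, sum2=172
  after byte 5 (220): sum1=43, sum2=215
Checksum = sum2·256 + sum1 = 215·256 + 43 = 55083 = 0xD72B.

D72B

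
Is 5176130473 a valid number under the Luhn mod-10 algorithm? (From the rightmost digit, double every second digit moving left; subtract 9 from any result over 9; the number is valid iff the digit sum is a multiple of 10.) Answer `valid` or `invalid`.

From the right, keep odd positions and double even positions (subtract 9 from any doubled value over 9):
  doubled (positions 2,4,...): 5 0 2 5 1 → sum 13
  kept (positions 1,3,...): 3 4 3 6 1 → sum 17
Total = 30.
30 mod 10 = 0, so the number is valid.

valid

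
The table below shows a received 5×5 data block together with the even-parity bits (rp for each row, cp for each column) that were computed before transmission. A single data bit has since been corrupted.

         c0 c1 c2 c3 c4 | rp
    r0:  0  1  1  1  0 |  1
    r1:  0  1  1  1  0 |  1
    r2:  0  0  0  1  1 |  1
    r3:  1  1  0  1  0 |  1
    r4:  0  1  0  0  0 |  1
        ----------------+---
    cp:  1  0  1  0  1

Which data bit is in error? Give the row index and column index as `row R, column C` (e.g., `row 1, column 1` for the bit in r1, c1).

Recompute each row's even parity and compare to rp:
  r0: data parity 1, sent rp 1 → ok
  r1: data parity 1, sent rp 1 → ok
  r2: data parity 0, sent rp 1 → mismatch
  r3: data parity 1, sent rp 1 → ok
  r4: data parity 1, sent rp 1 → ok
Recompute each column's even parity and compare to cp:
  c0: data parity 1, sent cp 1 → ok
  c1: data parity 0, sent cp 0 → ok
  c2: data parity 0, sent cp 1 → mismatch
  c3: data parity 0, sent cp 0 → ok
  c4: data parity 1, sent cp 1 → ok
Exactly one row (r2) and one column (c2) fail → the flipped bit is at their intersection.

row 2, column 2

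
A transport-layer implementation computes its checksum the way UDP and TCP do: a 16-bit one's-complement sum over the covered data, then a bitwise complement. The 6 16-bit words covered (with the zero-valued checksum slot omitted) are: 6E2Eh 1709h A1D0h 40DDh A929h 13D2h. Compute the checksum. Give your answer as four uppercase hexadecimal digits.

One's-complement addition (fold any carry out of bit 15 back into bit 0):
  0x6E2E + 0x1709 = 0x08537
  0x8537 + 0xA1D0 = 0x12707 → wrap carry → 0x2708
  0x2708 + 0x40DD = 0x067E5
  0x67E5 + 0xA929 = 0x1110E → wrap carry → 0x110F
  0x110F + 0x13D2 = 0x024E1
One's-complement sum = 0x24E1.
Checksum = ~0x24E1 & 0xFFFF = 0xDB1E.

DB1E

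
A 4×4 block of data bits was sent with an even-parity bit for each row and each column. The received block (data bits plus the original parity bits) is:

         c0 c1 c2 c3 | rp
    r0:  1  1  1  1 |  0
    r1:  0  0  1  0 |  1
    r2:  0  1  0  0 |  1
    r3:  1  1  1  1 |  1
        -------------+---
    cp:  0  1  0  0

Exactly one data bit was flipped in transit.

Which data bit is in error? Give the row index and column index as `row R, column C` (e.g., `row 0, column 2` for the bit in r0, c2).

Recompute each row's even parity and compare to rp:
  r0: data parity 0, sent rp 0 → ok
  r1: data parity 1, sent rp 1 → ok
  r2: data parity 1, sent rp 1 → ok
  r3: data parity 0, sent rp 1 → mismatch
Recompute each column's even parity and compare to cp:
  c0: data parity 0, sent cp 0 → ok
  c1: data parity 1, sent cp 1 → ok
  c2: data parity 1, sent cp 0 → mismatch
  c3: data parity 0, sent cp 0 → ok
Exactly one row (r3) and one column (c2) fail → the flipped bit is at their intersection.

row 3, column 2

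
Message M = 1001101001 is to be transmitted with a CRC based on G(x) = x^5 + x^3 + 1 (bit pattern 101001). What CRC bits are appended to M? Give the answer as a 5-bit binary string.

Append 5 zeros: 100110100100000. Divide by 101001 (XOR where the leading bit is 1):
  pos 0: 100110 XOR 101001 = 001111
  pos 2: 111110 XOR 101001 = 010111
  pos 3: 101110 XOR 101001 = 000111
  pos 6: 111100 XOR 101001 = 010101
  pos 7: 101010 XOR 101001 = 000011
Remainder (last 5 bits) = 01100. This is the CRC / FCS.

01100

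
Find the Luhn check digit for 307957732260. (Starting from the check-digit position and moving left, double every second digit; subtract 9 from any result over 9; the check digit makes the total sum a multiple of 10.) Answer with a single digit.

Partial digits right→left: 0 6 2 2 3 7 7 5 9 7 0 3
Double every second digit counting from the check-digit position (so the 1st, 3rd, 5th, ... of the partial from the right).
  doubled (with −9 where >9): 0 4 6 5 9 0 → sum 24
  kept as-is: 6 2 7 5 7 3 → sum 30
Total = 24 + 30 = 54.
Check digit = (10 − (54 mod 10)) mod 10 = 6.

6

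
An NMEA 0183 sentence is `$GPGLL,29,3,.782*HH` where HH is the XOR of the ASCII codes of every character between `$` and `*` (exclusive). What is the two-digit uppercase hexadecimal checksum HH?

57

XOR the ASCII codes of the payload characters:
  'G' = 0x47 → acc = 0x47
  'P' = 0x50 → acc = 0x17
  'G' = 0x47 → acc = 0x50
  'L' = 0x4C → acc = 0x1C
  'L' = 0x4C → acc = 0x50
  ',' = 0x2C → acc = 0x7C
  '2' = 0x32 → acc = 0x4E
  '9' = 0x39 → acc = 0x77
  ',' = 0x2C → acc = 0x5B
  '3' = 0x33 → acc = 0x68
  ',' = 0x2C → acc = 0x44
  '.' = 0x2E → acc = 0x6A
  '7' = 0x37 → acc = 0x5D
  '8' = 0x38 → acc = 0x65
  '2' = 0x32 → acc = 0x57
Checksum = 0x57.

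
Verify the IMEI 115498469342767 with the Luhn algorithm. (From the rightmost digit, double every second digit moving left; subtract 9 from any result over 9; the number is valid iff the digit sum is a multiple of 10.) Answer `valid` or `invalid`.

From the right, keep odd positions and double even positions (subtract 9 from any doubled value over 9):
  doubled (positions 2,4,...): 3 4 6 3 7 8 2 → sum 33
  kept (positions 1,3,...): 7 7 4 9 4 9 5 1 → sum 46
Total = 79.
79 mod 10 = 9, so the number is invalid.

invalid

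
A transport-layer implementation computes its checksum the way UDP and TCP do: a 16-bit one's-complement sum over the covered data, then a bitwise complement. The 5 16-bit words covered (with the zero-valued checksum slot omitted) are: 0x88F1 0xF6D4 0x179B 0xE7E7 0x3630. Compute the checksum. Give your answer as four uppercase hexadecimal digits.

4A86

One's-complement addition (fold any carry out of bit 15 back into bit 0):
  0x88F1 + 0xF6D4 = 0x17FC5 → wrap carry → 0x7FC6
  0x7FC6 + 0x179B = 0x09761
  0x9761 + 0xE7E7 = 0x17F48 → wrap carry → 0x7F49
  0x7F49 + 0x3630 = 0x0B579
One's-complement sum = 0xB579.
Checksum = ~0xB579 & 0xFFFF = 0x4A86.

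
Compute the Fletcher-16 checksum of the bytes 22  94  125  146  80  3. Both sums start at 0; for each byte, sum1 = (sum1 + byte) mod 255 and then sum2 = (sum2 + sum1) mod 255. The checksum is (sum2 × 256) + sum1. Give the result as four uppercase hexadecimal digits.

Running sums (mod 255):
  after byte 0 (22): sum1=22, sum2=22
  after byte 1 (94): sum1=116, sum2=138
  after byte 2 (125): sum1=241, sum2=124
  after byte 3 (146): sum1=132, sum2=1
  after byte 4 (80): sum1=212, sum2=213
  after byte 5 (3): sum1=215, sum2=173
Checksum = sum2·256 + sum1 = 173·256 + 215 = 44503 = 0xADD7.

ADD7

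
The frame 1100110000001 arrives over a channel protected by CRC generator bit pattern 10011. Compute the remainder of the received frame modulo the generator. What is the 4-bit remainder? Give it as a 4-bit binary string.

1110

Modulo-2 division of 1100110000001 by 10011:
  pos 0: 11001 XOR 10011 = 01010
  pos 1: 10101 XOR 10011 = 00110
  pos 3: 11000 XOR 10011 = 01011
  pos 4: 10110 XOR 10011 = 00101
  pos 6: 10100 XOR 10011 = 00111
  pos 8: 11101 XOR 10011 = 01110
Remainder = 1110 (nonzero — an error is detected).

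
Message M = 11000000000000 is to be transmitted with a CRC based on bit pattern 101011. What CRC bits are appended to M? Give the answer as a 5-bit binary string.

Append 5 zeros: 1100000000000000000. Divide by 101011 (XOR where the leading bit is 1):
  pos 0: 110000 XOR 101011 = 011011
  pos 1: 110110 XOR 101011 = 011101
  pos 2: 111010 XOR 101011 = 010001
  pos 3: 100010 XOR 101011 = 001001
  pos 5: 100100 XOR 101011 = 001111
  pos 7: 111100 XOR 101011 = 010111
  pos 8: 101110 XOR 101011 = 000101
  pos 11: 101000 XOR 101011 = 000011
Remainder (last 5 bits) = 01100. This is the CRC / FCS.

01100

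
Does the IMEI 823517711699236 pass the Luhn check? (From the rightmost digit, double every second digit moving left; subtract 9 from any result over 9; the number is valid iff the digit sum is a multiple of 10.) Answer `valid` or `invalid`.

invalid

From the right, keep odd positions and double even positions (subtract 9 from any doubled value over 9):
  doubled (positions 2,4,...): 6 9 3 2 5 1 4 → sum 30
  kept (positions 1,3,...): 6 2 9 1 7 1 3 8 → sum 37
Total = 67.
67 mod 10 = 7, so the number is invalid.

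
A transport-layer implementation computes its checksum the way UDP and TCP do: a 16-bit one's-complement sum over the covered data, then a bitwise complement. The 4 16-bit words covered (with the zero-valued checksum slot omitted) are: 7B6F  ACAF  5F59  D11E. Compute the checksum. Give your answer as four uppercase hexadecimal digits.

One's-complement addition (fold any carry out of bit 15 back into bit 0):
  0x7B6F + 0xACAF = 0x1281E → wrap carry → 0x281F
  0x281F + 0x5F59 = 0x08778
  0x8778 + 0xD11E = 0x15896 → wrap carry → 0x5897
One's-complement sum = 0x5897.
Checksum = ~0x5897 & 0xFFFF = 0xA768.

A768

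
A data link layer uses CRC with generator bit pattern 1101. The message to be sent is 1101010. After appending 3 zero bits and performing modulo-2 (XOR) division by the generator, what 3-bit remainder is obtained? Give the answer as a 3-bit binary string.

111

Append 3 zeros: 1101010000. Divide by 1101 (XOR where the leading bit is 1):
  pos 0: 1101 XOR 1101 = 0000
  pos 5: 1000 XOR 1101 = 0101
  pos 6: 1010 XOR 1101 = 0111
Remainder (last 3 bits) = 111. This is the CRC / FCS.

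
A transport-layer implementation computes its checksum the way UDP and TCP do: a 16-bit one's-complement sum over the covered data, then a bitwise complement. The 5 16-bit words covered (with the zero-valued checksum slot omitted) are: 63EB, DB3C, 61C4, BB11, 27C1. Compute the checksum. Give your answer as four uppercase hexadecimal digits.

One's-complement addition (fold any carry out of bit 15 back into bit 0):
  0x63EB + 0xDB3C = 0x13F27 → wrap carry → 0x3F28
  0x3F28 + 0x61C4 = 0x0A0EC
  0xA0EC + 0xBB11 = 0x15BFD → wrap carry → 0x5BFE
  0x5BFE + 0x27C1 = 0x083BF
One's-complement sum = 0x83BF.
Checksum = ~0x83BF & 0xFFFF = 0x7C40.

7C40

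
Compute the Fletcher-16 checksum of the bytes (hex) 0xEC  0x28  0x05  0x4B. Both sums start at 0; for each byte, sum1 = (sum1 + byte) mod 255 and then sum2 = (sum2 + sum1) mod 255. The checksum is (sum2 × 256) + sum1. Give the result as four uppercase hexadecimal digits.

8165

Running sums (mod 255):
  after byte 0 (0xEC): sum1=236, sum2=236
  after byte 1 (0x28): sum1=21, sum2=2
  after byte 2 (0x05): sum1=26, sum2=28
  after byte 3 (0x4B): sum1=101, sum2=129
Checksum = sum2·256 + sum1 = 129·256 + 101 = 33125 = 0x8165.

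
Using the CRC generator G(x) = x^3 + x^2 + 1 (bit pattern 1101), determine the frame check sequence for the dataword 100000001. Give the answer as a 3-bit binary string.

010

Append 3 zeros: 100000001000. Divide by 1101 (XOR where the leading bit is 1):
  pos 0: 1000 XOR 1101 = 0101
  pos 1: 1010 XOR 1101 = 0111
  pos 2: 1110 XOR 1101 = 0011
  pos 4: 1100 XOR 1101 = 0001
  pos 7: 1100 XOR 1101 = 0001
Remainder (last 3 bits) = 010. This is the CRC / FCS.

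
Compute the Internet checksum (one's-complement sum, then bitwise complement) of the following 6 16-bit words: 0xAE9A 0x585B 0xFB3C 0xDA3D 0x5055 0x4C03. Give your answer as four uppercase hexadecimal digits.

One's-complement addition (fold any carry out of bit 15 back into bit 0):
  0xAE9A + 0x585B = 0x106F5 → wrap carry → 0x06F6
  0x06F6 + 0xFB3C = 0x10232 → wrap carry → 0x0233
  0x0233 + 0xDA3D = 0x0DC70
  0xDC70 + 0x5055 = 0x12CC5 → wrap carry → 0x2CC6
  0x2CC6 + 0x4C03 = 0x078C9
One's-complement sum = 0x78C9.
Checksum = ~0x78C9 & 0xFFFF = 0x8736.

8736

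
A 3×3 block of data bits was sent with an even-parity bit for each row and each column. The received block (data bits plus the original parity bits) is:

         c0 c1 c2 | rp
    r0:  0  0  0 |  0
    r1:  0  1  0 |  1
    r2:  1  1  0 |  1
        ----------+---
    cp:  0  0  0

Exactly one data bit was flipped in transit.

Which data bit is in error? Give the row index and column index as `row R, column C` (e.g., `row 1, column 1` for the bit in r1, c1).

Recompute each row's even parity and compare to rp:
  r0: data parity 0, sent rp 0 → ok
  r1: data parity 1, sent rp 1 → ok
  r2: data parity 0, sent rp 1 → mismatch
Recompute each column's even parity and compare to cp:
  c0: data parity 1, sent cp 0 → mismatch
  c1: data parity 0, sent cp 0 → ok
  c2: data parity 0, sent cp 0 → ok
Exactly one row (r2) and one column (c0) fail → the flipped bit is at their intersection.

row 2, column 0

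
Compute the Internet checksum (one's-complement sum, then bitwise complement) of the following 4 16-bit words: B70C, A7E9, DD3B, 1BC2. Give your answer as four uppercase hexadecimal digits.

A80B

One's-complement addition (fold any carry out of bit 15 back into bit 0):
  0xB70C + 0xA7E9 = 0x15EF5 → wrap carry → 0x5EF6
  0x5EF6 + 0xDD3B = 0x13C31 → wrap carry → 0x3C32
  0x3C32 + 0x1BC2 = 0x057F4
One's-complement sum = 0x57F4.
Checksum = ~0x57F4 & 0xFFFF = 0xA80B.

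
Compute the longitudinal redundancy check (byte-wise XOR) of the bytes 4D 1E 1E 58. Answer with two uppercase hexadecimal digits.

15

XOR the bytes together:
  start with 0x4D
  0x4D ⊕ 0x1E = 0x53
  0x53 ⊕ 0x1E = 0x4D
  0x4D ⊕ 0x58 = 0x15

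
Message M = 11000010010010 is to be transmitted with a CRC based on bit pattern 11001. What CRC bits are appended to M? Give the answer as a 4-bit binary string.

Append 4 zeros: 110000100100100000. Divide by 11001 (XOR where the leading bit is 1):
  pos 0: 11000 XOR 11001 = 00001
  pos 4: 10100 XOR 11001 = 01101
  pos 5: 11011 XOR 11001 = 00010
  pos 8: 10001 XOR 11001 = 01000
  pos 9: 10000 XOR 11001 = 01001
  pos 10: 10010 XOR 11001 = 01011
  pos 11: 10110 XOR 11001 = 01111
  pos 12: 11110 XOR 11001 = 00111
Remainder (last 4 bits) = 1110. This is the CRC / FCS.

1110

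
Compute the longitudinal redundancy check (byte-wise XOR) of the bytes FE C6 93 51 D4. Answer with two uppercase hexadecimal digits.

XOR the bytes together:
  start with 0xFE
  0xFE ⊕ 0xC6 = 0x38
  0x38 ⊕ 0x93 = 0xAB
  0xAB ⊕ 0x51 = 0xFA
  0xFA ⊕ 0xD4 = 0x2E

2E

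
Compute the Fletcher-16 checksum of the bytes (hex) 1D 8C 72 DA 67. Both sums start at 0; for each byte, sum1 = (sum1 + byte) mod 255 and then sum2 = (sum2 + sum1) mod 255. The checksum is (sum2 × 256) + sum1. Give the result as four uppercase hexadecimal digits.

Running sums (mod 255):
  after byte 0 (1D): sum1=29, sum2=29
  after byte 1 (8C): sum1=169, sum2=198
  after byte 2 (72): sum1=28, sum2=226
  after byte 3 (DA): sum1=246, sum2=217
  after byte 4 (67): sum1=94, sum2=56
Checksum = sum2·256 + sum1 = 56·256 + 94 = 14430 = 0x385E.

385E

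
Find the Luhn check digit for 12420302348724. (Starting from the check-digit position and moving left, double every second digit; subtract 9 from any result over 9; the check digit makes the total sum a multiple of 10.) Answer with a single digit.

Partial digits right→left: 4 2 7 8 4 3 2 0 3 0 2 4 2 1
Double every second digit counting from the check-digit position (so the 1st, 3rd, 5th, ... of the partial from the right).
  doubled (with −9 where >9): 8 5 8 4 6 4 4 → sum 39
  kept as-is: 2 8 3 0 0 4 1 → sum 18
Total = 39 + 18 = 57.
Check digit = (10 − (57 mod 10)) mod 10 = 3.

3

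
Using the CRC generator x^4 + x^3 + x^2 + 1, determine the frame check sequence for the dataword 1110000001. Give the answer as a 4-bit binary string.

1001

Append 4 zeros: 11100000010000. Divide by 11101 (XOR where the leading bit is 1):
  pos 0: 11100 XOR 11101 = 00001
  pos 4: 10000 XOR 11101 = 01101
  pos 5: 11011 XOR 11101 = 00110
  pos 7: 11000 XOR 11101 = 00101
  pos 9: 10100 XOR 11101 = 01001
Remainder (last 4 bits) = 1001. This is the CRC / FCS.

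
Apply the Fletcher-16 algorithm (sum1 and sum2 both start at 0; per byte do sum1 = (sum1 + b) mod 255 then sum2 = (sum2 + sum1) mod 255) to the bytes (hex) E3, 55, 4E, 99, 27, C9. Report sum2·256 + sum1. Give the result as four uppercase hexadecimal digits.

Running sums (mod 255):
  after byte 0 (E3): sum1=227, sum2=227
  after byte 1 (55): sum1=57, sum2=29
  after byte 2 (4E): sum1=135, sum2=164
  after byte 3 (99): sum1=33, sum2=197
  after byte 4 (27): sum1=72, sum2=14
  after byte 5 (C9): sum1=18, sum2=32
Checksum = sum2·256 + sum1 = 32·256 + 18 = 8210 = 0x2012.

2012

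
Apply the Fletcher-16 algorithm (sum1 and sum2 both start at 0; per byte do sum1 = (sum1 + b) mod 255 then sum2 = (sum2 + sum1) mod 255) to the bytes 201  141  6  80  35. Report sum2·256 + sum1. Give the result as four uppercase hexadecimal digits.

Running sums (mod 255):
  after byte 0 (201): sum1=201, sum2=201
  after byte 1 (141): sum1=87, sum2=33
  after byte 2 (6): sum1=93, sum2=126
  after byte 3 (80): sum1=173, sum2=44
  after byte 4 (35): sum1=208, sum2=252
Checksum = sum2·256 + sum1 = 252·256 + 208 = 64720 = 0xFCD0.

FCD0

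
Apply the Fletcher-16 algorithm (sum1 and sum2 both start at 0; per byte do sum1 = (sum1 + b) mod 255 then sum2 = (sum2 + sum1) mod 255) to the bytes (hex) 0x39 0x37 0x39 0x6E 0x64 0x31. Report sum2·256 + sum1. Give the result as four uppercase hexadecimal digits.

Running sums (mod 255):
  after byte 0 (0x39): sum1=57, sum2=57
  after byte 1 (0x37): sum1=112, sum2=169
  after byte 2 (0x39): sum1=169, sum2=83
  after byte 3 (0x6E): sum1=24, sum2=107
  after byte 4 (0x64): sum1=124, sum2=231
  after byte 5 (0x31): sum1=173, sum2=149
Checksum = sum2·256 + sum1 = 149·256 + 173 = 38317 = 0x95AD.

95AD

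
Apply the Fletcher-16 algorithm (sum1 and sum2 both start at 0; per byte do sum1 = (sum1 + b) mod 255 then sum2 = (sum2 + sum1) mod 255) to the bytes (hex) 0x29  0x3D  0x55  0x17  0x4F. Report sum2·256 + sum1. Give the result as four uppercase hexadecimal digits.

Running sums (mod 255):
  after byte 0 (0x29): sum1=41, sum2=41
  after byte 1 (0x3D): sum1=102, sum2=143
  after byte 2 (0x55): sum1=187, sum2=75
  after byte 3 (0x17): sum1=210, sum2=30
  after byte 4 (0x4F): sum1=34, sum2=64
Checksum = sum2·256 + sum1 = 64·256 + 34 = 16418 = 0x4022.

4022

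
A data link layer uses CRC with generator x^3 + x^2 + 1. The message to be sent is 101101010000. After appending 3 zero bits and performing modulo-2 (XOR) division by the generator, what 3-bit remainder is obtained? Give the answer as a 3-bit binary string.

000

Append 3 zeros: 101101010000000. Divide by 1101 (XOR where the leading bit is 1):
  pos 0: 1011 XOR 1101 = 0110
  pos 1: 1100 XOR 1101 = 0001
  pos 4: 1101 XOR 1101 = 0000
Remainder (last 3 bits) = 000. This is the CRC / FCS.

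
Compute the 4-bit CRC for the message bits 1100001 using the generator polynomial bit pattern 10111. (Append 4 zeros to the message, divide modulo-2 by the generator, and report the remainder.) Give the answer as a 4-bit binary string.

1011

Append 4 zeros: 11000010000. Divide by 10111 (XOR where the leading bit is 1):
  pos 0: 11000 XOR 10111 = 01111
  pos 1: 11110 XOR 10111 = 01001
  pos 2: 10011 XOR 10111 = 00100
  pos 4: 10000 XOR 10111 = 00111
  pos 6: 11100 XOR 10111 = 01011
Remainder (last 4 bits) = 1011. This is the CRC / FCS.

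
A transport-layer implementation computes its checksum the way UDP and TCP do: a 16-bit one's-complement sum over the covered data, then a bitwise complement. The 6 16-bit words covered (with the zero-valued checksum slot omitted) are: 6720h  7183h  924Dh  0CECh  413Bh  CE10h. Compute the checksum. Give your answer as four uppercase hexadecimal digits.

One's-complement addition (fold any carry out of bit 15 back into bit 0):
  0x6720 + 0x7183 = 0x0D8A3
  0xD8A3 + 0x924D = 0x16AF0 → wrap carry → 0x6AF1
  0x6AF1 + 0x0CEC = 0x077DD
  0x77DD + 0x413B = 0x0B918
  0xB918 + 0xCE10 = 0x18728 → wrap carry → 0x8729
One's-complement sum = 0x8729.
Checksum = ~0x8729 & 0xFFFF = 0x78D6.

78D6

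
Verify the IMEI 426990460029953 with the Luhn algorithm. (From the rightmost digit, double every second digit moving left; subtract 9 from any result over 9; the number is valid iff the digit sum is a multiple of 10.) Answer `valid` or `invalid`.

From the right, keep odd positions and double even positions (subtract 9 from any doubled value over 9):
  doubled (positions 2,4,...): 1 9 0 3 0 9 4 → sum 26
  kept (positions 1,3,...): 3 9 2 0 4 9 6 4 → sum 37
Total = 63.
63 mod 10 = 3, so the number is invalid.

invalid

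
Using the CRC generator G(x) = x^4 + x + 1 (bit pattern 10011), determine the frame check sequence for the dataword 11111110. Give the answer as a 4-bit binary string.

0111

Append 4 zeros: 111111100000. Divide by 10011 (XOR where the leading bit is 1):
  pos 0: 11111 XOR 10011 = 01100
  pos 1: 11001 XOR 10011 = 01010
  pos 2: 10101 XOR 10011 = 00110
  pos 4: 11000 XOR 10011 = 01011
  pos 5: 10110 XOR 10011 = 00101
  pos 7: 10100 XOR 10011 = 00111
Remainder (last 4 bits) = 0111. This is the CRC / FCS.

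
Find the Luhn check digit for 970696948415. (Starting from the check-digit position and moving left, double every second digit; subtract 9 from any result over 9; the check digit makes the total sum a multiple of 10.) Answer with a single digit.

Partial digits right→left: 5 1 4 8 4 9 6 9 6 0 7 9
Double every second digit counting from the check-digit position (so the 1st, 3rd, 5th, ... of the partial from the right).
  doubled (with −9 where >9): 1 8 8 3 3 5 → sum 28
  kept as-is: 1 8 9 9 0 9 → sum 36
Total = 28 + 36 = 64.
Check digit = (10 − (64 mod 10)) mod 10 = 6.

6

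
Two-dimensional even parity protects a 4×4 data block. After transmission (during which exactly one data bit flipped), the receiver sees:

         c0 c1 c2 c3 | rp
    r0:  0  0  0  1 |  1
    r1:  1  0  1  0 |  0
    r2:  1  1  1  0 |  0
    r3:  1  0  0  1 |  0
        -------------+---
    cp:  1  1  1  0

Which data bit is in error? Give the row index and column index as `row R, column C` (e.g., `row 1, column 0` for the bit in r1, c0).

row 2, column 2

Recompute each row's even parity and compare to rp:
  r0: data parity 1, sent rp 1 → ok
  r1: data parity 0, sent rp 0 → ok
  r2: data parity 1, sent rp 0 → mismatch
  r3: data parity 0, sent rp 0 → ok
Recompute each column's even parity and compare to cp:
  c0: data parity 1, sent cp 1 → ok
  c1: data parity 1, sent cp 1 → ok
  c2: data parity 0, sent cp 1 → mismatch
  c3: data parity 0, sent cp 0 → ok
Exactly one row (r2) and one column (c2) fail → the flipped bit is at their intersection.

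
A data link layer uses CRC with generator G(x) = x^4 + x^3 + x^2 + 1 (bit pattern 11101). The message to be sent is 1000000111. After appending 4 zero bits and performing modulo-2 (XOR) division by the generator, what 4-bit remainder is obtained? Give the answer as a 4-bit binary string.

Append 4 zeros: 10000001110000. Divide by 11101 (XOR where the leading bit is 1):
  pos 0: 10000 XOR 11101 = 01101
  pos 1: 11010 XOR 11101 = 00111
  pos 3: 11101 XOR 11101 = 00000
  pos 8: 11000 XOR 11101 = 00101
Remainder (last 4 bits) = 1010. This is the CRC / FCS.

1010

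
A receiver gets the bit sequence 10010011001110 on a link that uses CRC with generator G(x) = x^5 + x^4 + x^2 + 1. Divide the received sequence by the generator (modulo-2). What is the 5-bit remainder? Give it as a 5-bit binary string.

Modulo-2 division of 10010011001110 by 110101:
  pos 0: 100100 XOR 110101 = 010001
  pos 1: 100011 XOR 110101 = 010110
  pos 2: 101101 XOR 110101 = 011000
  pos 3: 110000 XOR 110101 = 000101
  pos 6: 101011 XOR 110101 = 011110
  pos 7: 111101 XOR 110101 = 001000
Remainder = 10000 (nonzero — an error is detected).

10000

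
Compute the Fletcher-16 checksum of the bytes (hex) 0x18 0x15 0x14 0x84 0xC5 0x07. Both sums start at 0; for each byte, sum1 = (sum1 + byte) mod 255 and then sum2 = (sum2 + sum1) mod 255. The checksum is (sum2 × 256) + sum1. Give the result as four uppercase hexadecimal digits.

Running sums (mod 255):
  after byte 0 (0x18): sum1=24, sum2=24
  after byte 1 (0x15): sum1=45, sum2=69
  after byte 2 (0x14): sum1=65, sum2=134
  after byte 3 (0x84): sum1=197, sum2=76
  after byte 4 (0xC5): sum1=139, sum2=215
  after byte 5 (0x07): sum1=146, sum2=106
Checksum = sum2·256 + sum1 = 106·256 + 146 = 27282 = 0x6A92.

6A92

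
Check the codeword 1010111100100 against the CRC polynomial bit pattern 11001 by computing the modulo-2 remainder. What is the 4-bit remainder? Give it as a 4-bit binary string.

Modulo-2 division of 1010111100100 by 11001:
  pos 0: 10101 XOR 11001 = 01100
  pos 1: 11001 XOR 11001 = 00000
  pos 6: 11001 XOR 11001 = 00000
Remainder = 0000 (zero — the frame passes the CRC check).

0000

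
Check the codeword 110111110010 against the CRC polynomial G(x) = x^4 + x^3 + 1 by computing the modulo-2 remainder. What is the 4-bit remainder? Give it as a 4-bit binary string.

0001

Modulo-2 division of 110111110010 by 11001:
  pos 0: 11011 XOR 11001 = 00010
  pos 3: 10111 XOR 11001 = 01110
  pos 4: 11100 XOR 11001 = 00101
  pos 6: 10101 XOR 11001 = 01100
  pos 7: 11000 XOR 11001 = 00001
Remainder = 0001 (nonzero — an error is detected).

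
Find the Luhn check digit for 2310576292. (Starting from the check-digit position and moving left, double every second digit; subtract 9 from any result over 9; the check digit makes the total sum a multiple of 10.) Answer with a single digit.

8

Partial digits right→left: 2 9 2 6 7 5 0 1 3 2
Double every second digit counting from the check-digit position (so the 1st, 3rd, 5th, ... of the partial from the right).
  doubled (with −9 where >9): 4 4 5 0 6 → sum 19
  kept as-is: 9 6 5 1 2 → sum 23
Total = 19 + 23 = 42.
Check digit = (10 − (42 mod 10)) mod 10 = 8.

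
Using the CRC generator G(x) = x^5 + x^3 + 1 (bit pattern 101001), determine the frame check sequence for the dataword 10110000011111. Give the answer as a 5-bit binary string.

Append 5 zeros: 1011000001111100000. Divide by 101001 (XOR where the leading bit is 1):
  pos 0: 101100 XOR 101001 = 000101
  pos 3: 101000 XOR 101001 = 000001
  pos 8: 111111 XOR 101001 = 010110
  pos 9: 101100 XOR 101001 = 000101
  pos 12: 101000 XOR 101001 = 000001
Remainder (last 5 bits) = 00010. This is the CRC / FCS.

00010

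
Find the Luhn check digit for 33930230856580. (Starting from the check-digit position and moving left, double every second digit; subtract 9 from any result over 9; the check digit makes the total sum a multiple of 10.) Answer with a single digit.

5

Partial digits right→left: 0 8 5 6 5 8 0 3 2 0 3 9 3 3
Double every second digit counting from the check-digit position (so the 1st, 3rd, 5th, ... of the partial from the right).
  doubled (with −9 where >9): 0 1 1 0 4 6 6 → sum 18
  kept as-is: 8 6 8 3 0 9 3 → sum 37
Total = 18 + 37 = 55.
Check digit = (10 − (55 mod 10)) mod 10 = 5.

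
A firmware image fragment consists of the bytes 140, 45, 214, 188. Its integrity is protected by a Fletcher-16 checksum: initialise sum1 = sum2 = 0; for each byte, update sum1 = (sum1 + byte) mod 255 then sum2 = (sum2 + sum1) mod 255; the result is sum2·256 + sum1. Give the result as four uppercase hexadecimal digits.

Running sums (mod 255):
  after byte 0 (140): sum1=140, sum2=140
  after byte 1 (45): sum1=185, sum2=70
  after byte 2 (214): sum1=144, sum2=214
  after byte 3 (188): sum1=77, sum2=36
Checksum = sum2·256 + sum1 = 36·256 + 77 = 9293 = 0x244D.

244D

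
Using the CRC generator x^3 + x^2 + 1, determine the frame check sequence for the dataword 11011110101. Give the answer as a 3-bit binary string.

Append 3 zeros: 11011110101000. Divide by 1101 (XOR where the leading bit is 1):
  pos 0: 1101 XOR 1101 = 0000
  pos 4: 1110 XOR 1101 = 0011
  pos 6: 1110 XOR 1101 = 0011
  pos 8: 1110 XOR 1101 = 0011
  pos 10: 1100 XOR 1101 = 0001
Remainder (last 3 bits) = 001. This is the CRC / FCS.

001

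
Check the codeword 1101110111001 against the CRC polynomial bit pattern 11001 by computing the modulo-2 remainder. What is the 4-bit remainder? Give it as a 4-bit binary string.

Modulo-2 division of 1101110111001 by 11001:
  pos 0: 11011 XOR 11001 = 00010
  pos 3: 10101 XOR 11001 = 01100
  pos 4: 11001 XOR 11001 = 00000
Remainder = 1001 (nonzero — an error is detected).

1001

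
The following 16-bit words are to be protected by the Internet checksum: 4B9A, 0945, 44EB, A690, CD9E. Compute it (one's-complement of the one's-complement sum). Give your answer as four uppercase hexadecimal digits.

One's-complement addition (fold any carry out of bit 15 back into bit 0):
  0x4B9A + 0x0945 = 0x054DF
  0x54DF + 0x44EB = 0x099CA
  0x99CA + 0xA690 = 0x1405A → wrap carry → 0x405B
  0x405B + 0xCD9E = 0x10DF9 → wrap carry → 0x0DFA
One's-complement sum = 0x0DFA.
Checksum = ~0x0DFA & 0xFFFF = 0xF205.

F205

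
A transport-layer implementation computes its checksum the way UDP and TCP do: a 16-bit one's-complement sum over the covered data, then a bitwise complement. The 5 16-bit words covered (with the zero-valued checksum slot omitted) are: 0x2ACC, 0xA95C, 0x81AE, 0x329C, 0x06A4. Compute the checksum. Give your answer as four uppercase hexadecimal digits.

One's-complement addition (fold any carry out of bit 15 back into bit 0):
  0x2ACC + 0xA95C = 0x0D428
  0xD428 + 0x81AE = 0x155D6 → wrap carry → 0x55D7
  0x55D7 + 0x329C = 0x08873
  0x8873 + 0x06A4 = 0x08F17
One's-complement sum = 0x8F17.
Checksum = ~0x8F17 & 0xFFFF = 0x70E8.

70E8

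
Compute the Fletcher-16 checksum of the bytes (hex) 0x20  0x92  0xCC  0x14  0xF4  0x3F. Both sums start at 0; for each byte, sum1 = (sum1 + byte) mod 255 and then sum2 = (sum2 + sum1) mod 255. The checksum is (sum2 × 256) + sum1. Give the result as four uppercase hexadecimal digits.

36C7

Running sums (mod 255):
  after byte 0 (0x20): sum1=32, sum2=32
  after byte 1 (0x92): sum1=178, sum2=210
  after byte 2 (0xCC): sum1=127, sum2=82
  after byte 3 (0x14): sum1=147, sum2=229
  after byte 4 (0xF4): sum1=136, sum2=110
  after byte 5 (0x3F): sum1=199, sum2=54
Checksum = sum2·256 + sum1 = 54·256 + 199 = 14023 = 0x36C7.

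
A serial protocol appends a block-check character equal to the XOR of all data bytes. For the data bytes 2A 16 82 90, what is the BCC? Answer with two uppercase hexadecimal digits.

XOR the bytes together:
  start with 0x2A
  0x2A ⊕ 0x16 = 0x3C
  0x3C ⊕ 0x82 = 0xBE
  0xBE ⊕ 0x90 = 0x2E

2E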